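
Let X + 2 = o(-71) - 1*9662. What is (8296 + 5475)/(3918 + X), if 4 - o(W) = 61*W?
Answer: -13771/1411 ≈ -9.7598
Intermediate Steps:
o(W) = 4 - 61*W
X = -5329 (X = -2 + ((4 - 61*(-71)) - 1*9662) = -2 + ((4 + 4331) - 9662) = -2 + (4335 - 9662) = -2 - 5327 = -5329)
(8296 + 5475)/(3918 + X) = (8296 + 5475)/(3918 - 5329) = 13771/(-1411) = 13771*(-1/1411) = -13771/1411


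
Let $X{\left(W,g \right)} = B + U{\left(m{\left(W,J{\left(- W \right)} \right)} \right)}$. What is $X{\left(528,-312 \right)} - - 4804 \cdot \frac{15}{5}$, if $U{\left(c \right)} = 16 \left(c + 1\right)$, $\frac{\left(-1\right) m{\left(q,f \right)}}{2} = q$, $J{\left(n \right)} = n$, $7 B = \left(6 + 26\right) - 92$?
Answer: $- \frac{17336}{7} \approx -2476.6$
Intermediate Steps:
$B = - \frac{60}{7}$ ($B = \frac{\left(6 + 26\right) - 92}{7} = \frac{32 - 92}{7} = \frac{1}{7} \left(-60\right) = - \frac{60}{7} \approx -8.5714$)
$m{\left(q,f \right)} = - 2 q$
$U{\left(c \right)} = 16 + 16 c$ ($U{\left(c \right)} = 16 \left(1 + c\right) = 16 + 16 c$)
$X{\left(W,g \right)} = \frac{52}{7} - 32 W$ ($X{\left(W,g \right)} = - \frac{60}{7} + \left(16 + 16 \left(- 2 W\right)\right) = - \frac{60}{7} - \left(-16 + 32 W\right) = \frac{52}{7} - 32 W$)
$X{\left(528,-312 \right)} - - 4804 \cdot \frac{15}{5} = \left(\frac{52}{7} - 16896\right) - - 4804 \cdot \frac{15}{5} = \left(\frac{52}{7} - 16896\right) - - 4804 \cdot 15 \cdot \frac{1}{5} = - \frac{118220}{7} - \left(-4804\right) 3 = - \frac{118220}{7} - -14412 = - \frac{118220}{7} + 14412 = - \frac{17336}{7}$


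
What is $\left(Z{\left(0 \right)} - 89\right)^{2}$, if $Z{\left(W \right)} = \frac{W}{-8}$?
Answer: $7921$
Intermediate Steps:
$Z{\left(W \right)} = - \frac{W}{8}$ ($Z{\left(W \right)} = W \left(- \frac{1}{8}\right) = - \frac{W}{8}$)
$\left(Z{\left(0 \right)} - 89\right)^{2} = \left(\left(- \frac{1}{8}\right) 0 - 89\right)^{2} = \left(0 - 89\right)^{2} = \left(-89\right)^{2} = 7921$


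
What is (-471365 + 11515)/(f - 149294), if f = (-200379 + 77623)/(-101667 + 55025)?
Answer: 5362080925/1740811998 ≈ 3.0802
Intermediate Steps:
f = 61378/23321 (f = -122756/(-46642) = -122756*(-1/46642) = 61378/23321 ≈ 2.6319)
(-471365 + 11515)/(f - 149294) = (-471365 + 11515)/(61378/23321 - 149294) = -459850/(-3481623996/23321) = -459850*(-23321/3481623996) = 5362080925/1740811998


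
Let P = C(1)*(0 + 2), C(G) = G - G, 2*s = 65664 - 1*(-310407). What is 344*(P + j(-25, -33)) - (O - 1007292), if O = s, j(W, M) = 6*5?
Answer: 1659153/2 ≈ 8.2958e+5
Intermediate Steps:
j(W, M) = 30
s = 376071/2 (s = (65664 - 1*(-310407))/2 = (65664 + 310407)/2 = (½)*376071 = 376071/2 ≈ 1.8804e+5)
O = 376071/2 ≈ 1.8804e+5
C(G) = 0
P = 0 (P = 0*(0 + 2) = 0*2 = 0)
344*(P + j(-25, -33)) - (O - 1007292) = 344*(0 + 30) - (376071/2 - 1007292) = 344*30 - 1*(-1638513/2) = 10320 + 1638513/2 = 1659153/2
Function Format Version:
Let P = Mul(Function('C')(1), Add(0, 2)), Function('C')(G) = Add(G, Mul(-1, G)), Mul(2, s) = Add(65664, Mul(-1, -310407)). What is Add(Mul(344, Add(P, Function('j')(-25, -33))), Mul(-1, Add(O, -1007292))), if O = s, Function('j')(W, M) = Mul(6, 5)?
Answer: Rational(1659153, 2) ≈ 8.2958e+5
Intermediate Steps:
Function('j')(W, M) = 30
s = Rational(376071, 2) (s = Mul(Rational(1, 2), Add(65664, Mul(-1, -310407))) = Mul(Rational(1, 2), Add(65664, 310407)) = Mul(Rational(1, 2), 376071) = Rational(376071, 2) ≈ 1.8804e+5)
O = Rational(376071, 2) ≈ 1.8804e+5
Function('C')(G) = 0
P = 0 (P = Mul(0, Add(0, 2)) = Mul(0, 2) = 0)
Add(Mul(344, Add(P, Function('j')(-25, -33))), Mul(-1, Add(O, -1007292))) = Add(Mul(344, Add(0, 30)), Mul(-1, Add(Rational(376071, 2), -1007292))) = Add(Mul(344, 30), Mul(-1, Rational(-1638513, 2))) = Add(10320, Rational(1638513, 2)) = Rational(1659153, 2)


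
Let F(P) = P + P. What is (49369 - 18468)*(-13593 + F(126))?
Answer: -412250241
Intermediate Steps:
F(P) = 2*P
(49369 - 18468)*(-13593 + F(126)) = (49369 - 18468)*(-13593 + 2*126) = 30901*(-13593 + 252) = 30901*(-13341) = -412250241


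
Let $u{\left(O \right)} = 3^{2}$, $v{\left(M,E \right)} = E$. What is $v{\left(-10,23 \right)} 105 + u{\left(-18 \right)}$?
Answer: $2424$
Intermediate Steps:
$u{\left(O \right)} = 9$
$v{\left(-10,23 \right)} 105 + u{\left(-18 \right)} = 23 \cdot 105 + 9 = 2415 + 9 = 2424$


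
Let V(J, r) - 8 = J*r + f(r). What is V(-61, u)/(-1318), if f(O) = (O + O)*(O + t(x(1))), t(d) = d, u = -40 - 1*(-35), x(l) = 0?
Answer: -363/1318 ≈ -0.27542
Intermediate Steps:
u = -5 (u = -40 + 35 = -5)
f(O) = 2*O² (f(O) = (O + O)*(O + 0) = (2*O)*O = 2*O²)
V(J, r) = 8 + 2*r² + J*r (V(J, r) = 8 + (J*r + 2*r²) = 8 + (2*r² + J*r) = 8 + 2*r² + J*r)
V(-61, u)/(-1318) = (8 + 2*(-5)² - 61*(-5))/(-1318) = (8 + 2*25 + 305)*(-1/1318) = (8 + 50 + 305)*(-1/1318) = 363*(-1/1318) = -363/1318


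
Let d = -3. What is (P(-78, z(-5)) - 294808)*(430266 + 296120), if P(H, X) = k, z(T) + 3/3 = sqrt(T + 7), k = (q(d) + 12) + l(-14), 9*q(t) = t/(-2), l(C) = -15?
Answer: -642439385945/3 ≈ -2.1415e+11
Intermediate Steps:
q(t) = -t/18 (q(t) = (t/(-2))/9 = (t*(-1/2))/9 = (-t/2)/9 = -t/18)
k = -17/6 (k = (-1/18*(-3) + 12) - 15 = (1/6 + 12) - 15 = 73/6 - 15 = -17/6 ≈ -2.8333)
z(T) = -1 + sqrt(7 + T) (z(T) = -1 + sqrt(T + 7) = -1 + sqrt(7 + T))
P(H, X) = -17/6
(P(-78, z(-5)) - 294808)*(430266 + 296120) = (-17/6 - 294808)*(430266 + 296120) = -1768865/6*726386 = -642439385945/3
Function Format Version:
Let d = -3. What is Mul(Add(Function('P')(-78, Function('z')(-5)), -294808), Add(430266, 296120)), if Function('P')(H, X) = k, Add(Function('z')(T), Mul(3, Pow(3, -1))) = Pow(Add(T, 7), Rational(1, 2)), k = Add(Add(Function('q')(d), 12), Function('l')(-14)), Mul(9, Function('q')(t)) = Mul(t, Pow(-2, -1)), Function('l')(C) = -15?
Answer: Rational(-642439385945, 3) ≈ -2.1415e+11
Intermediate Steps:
Function('q')(t) = Mul(Rational(-1, 18), t) (Function('q')(t) = Mul(Rational(1, 9), Mul(t, Pow(-2, -1))) = Mul(Rational(1, 9), Mul(t, Rational(-1, 2))) = Mul(Rational(1, 9), Mul(Rational(-1, 2), t)) = Mul(Rational(-1, 18), t))
k = Rational(-17, 6) (k = Add(Add(Mul(Rational(-1, 18), -3), 12), -15) = Add(Add(Rational(1, 6), 12), -15) = Add(Rational(73, 6), -15) = Rational(-17, 6) ≈ -2.8333)
Function('z')(T) = Add(-1, Pow(Add(7, T), Rational(1, 2))) (Function('z')(T) = Add(-1, Pow(Add(T, 7), Rational(1, 2))) = Add(-1, Pow(Add(7, T), Rational(1, 2))))
Function('P')(H, X) = Rational(-17, 6)
Mul(Add(Function('P')(-78, Function('z')(-5)), -294808), Add(430266, 296120)) = Mul(Add(Rational(-17, 6), -294808), Add(430266, 296120)) = Mul(Rational(-1768865, 6), 726386) = Rational(-642439385945, 3)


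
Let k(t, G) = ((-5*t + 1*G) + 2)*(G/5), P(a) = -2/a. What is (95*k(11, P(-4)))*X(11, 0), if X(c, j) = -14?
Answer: 13965/2 ≈ 6982.5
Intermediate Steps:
k(t, G) = G*(2 + G - 5*t)/5 (k(t, G) = ((-5*t + G) + 2)*(G*(⅕)) = ((G - 5*t) + 2)*(G/5) = (2 + G - 5*t)*(G/5) = G*(2 + G - 5*t)/5)
(95*k(11, P(-4)))*X(11, 0) = (95*((-2/(-4))*(2 - 2/(-4) - 5*11)/5))*(-14) = (95*((-2*(-¼))*(2 - 2*(-¼) - 55)/5))*(-14) = (95*((⅕)*(½)*(2 + ½ - 55)))*(-14) = (95*((⅕)*(½)*(-105/2)))*(-14) = (95*(-21/4))*(-14) = -1995/4*(-14) = 13965/2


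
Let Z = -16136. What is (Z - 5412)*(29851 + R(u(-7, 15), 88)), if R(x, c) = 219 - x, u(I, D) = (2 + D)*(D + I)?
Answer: -645017832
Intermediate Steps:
(Z - 5412)*(29851 + R(u(-7, 15), 88)) = (-16136 - 5412)*(29851 + (219 - (15**2 + 2*15 + 2*(-7) + 15*(-7)))) = -21548*(29851 + (219 - (225 + 30 - 14 - 105))) = -21548*(29851 + (219 - 1*136)) = -21548*(29851 + (219 - 136)) = -21548*(29851 + 83) = -21548*29934 = -645017832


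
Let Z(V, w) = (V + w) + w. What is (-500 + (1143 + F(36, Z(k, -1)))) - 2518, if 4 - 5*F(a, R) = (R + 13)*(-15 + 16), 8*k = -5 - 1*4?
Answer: -75047/40 ≈ -1876.2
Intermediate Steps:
k = -9/8 (k = (-5 - 1*4)/8 = (-5 - 4)/8 = (⅛)*(-9) = -9/8 ≈ -1.1250)
Z(V, w) = V + 2*w
F(a, R) = -9/5 - R/5 (F(a, R) = ⅘ - (R + 13)*(-15 + 16)/5 = ⅘ - (13 + R)/5 = ⅘ + (-13/5 - R/5) = -9/5 - R/5)
(-500 + (1143 + F(36, Z(k, -1)))) - 2518 = (-500 + (1143 + (-9/5 - (-9/8 + 2*(-1))/5))) - 2518 = (-500 + (1143 + (-9/5 - (-9/8 - 2)/5))) - 2518 = (-500 + (1143 + (-9/5 - ⅕*(-25/8)))) - 2518 = (-500 + (1143 + (-9/5 + 5/8))) - 2518 = (-500 + (1143 - 47/40)) - 2518 = (-500 + 45673/40) - 2518 = 25673/40 - 2518 = -75047/40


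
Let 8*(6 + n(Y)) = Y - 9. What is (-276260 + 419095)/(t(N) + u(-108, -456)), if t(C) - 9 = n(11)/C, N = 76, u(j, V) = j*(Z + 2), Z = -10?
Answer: 43421840/265369 ≈ 163.63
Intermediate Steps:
u(j, V) = -8*j (u(j, V) = j*(-10 + 2) = j*(-8) = -8*j)
n(Y) = -57/8 + Y/8 (n(Y) = -6 + (Y - 9)/8 = -6 + (-9 + Y)/8 = -6 + (-9/8 + Y/8) = -57/8 + Y/8)
t(C) = 9 - 23/(4*C) (t(C) = 9 + (-57/8 + (1/8)*11)/C = 9 + (-57/8 + 11/8)/C = 9 - 23/(4*C))
(-276260 + 419095)/(t(N) + u(-108, -456)) = (-276260 + 419095)/((9 - 23/4/76) - 8*(-108)) = 142835/((9 - 23/4*1/76) + 864) = 142835/((9 - 23/304) + 864) = 142835/(2713/304 + 864) = 142835/(265369/304) = 142835*(304/265369) = 43421840/265369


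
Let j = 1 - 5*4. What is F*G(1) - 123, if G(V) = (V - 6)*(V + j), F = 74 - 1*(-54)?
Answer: 11397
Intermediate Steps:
j = -19 (j = 1 - 20 = -19)
F = 128 (F = 74 + 54 = 128)
G(V) = (-19 + V)*(-6 + V) (G(V) = (V - 6)*(V - 19) = (-6 + V)*(-19 + V) = (-19 + V)*(-6 + V))
F*G(1) - 123 = 128*(114 + 1² - 25*1) - 123 = 128*(114 + 1 - 25) - 123 = 128*90 - 123 = 11520 - 123 = 11397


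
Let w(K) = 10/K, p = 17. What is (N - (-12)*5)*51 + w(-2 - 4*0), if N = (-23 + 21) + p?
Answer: 3820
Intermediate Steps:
N = 15 (N = (-23 + 21) + 17 = -2 + 17 = 15)
(N - (-12)*5)*51 + w(-2 - 4*0) = (15 - (-12)*5)*51 + 10/(-2 - 4*0) = (15 - 1*(-60))*51 + 10/(-2 + 0) = (15 + 60)*51 + 10/(-2) = 75*51 + 10*(-½) = 3825 - 5 = 3820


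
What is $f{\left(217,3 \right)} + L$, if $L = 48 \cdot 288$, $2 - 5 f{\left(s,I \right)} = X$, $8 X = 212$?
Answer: $\frac{138191}{10} \approx 13819.0$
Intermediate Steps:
$X = \frac{53}{2}$ ($X = \frac{1}{8} \cdot 212 = \frac{53}{2} \approx 26.5$)
$f{\left(s,I \right)} = - \frac{49}{10}$ ($f{\left(s,I \right)} = \frac{2}{5} - \frac{53}{10} = - \frac{49}{10}$)
$L = 13824$
$f{\left(217,3 \right)} + L = - \frac{49}{10} + 13824 = \frac{138191}{10}$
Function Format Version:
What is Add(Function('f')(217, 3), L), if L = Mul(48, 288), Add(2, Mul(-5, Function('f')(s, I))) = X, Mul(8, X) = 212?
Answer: Rational(138191, 10) ≈ 13819.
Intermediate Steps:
X = Rational(53, 2) (X = Mul(Rational(1, 8), 212) = Rational(53, 2) ≈ 26.500)
Function('f')(s, I) = Rational(-49, 10) (Function('f')(s, I) = Add(Rational(2, 5), Mul(Rational(-1, 5), Rational(53, 2))) = Add(Rational(2, 5), Rational(-53, 10)) = Rational(-49, 10))
L = 13824
Add(Function('f')(217, 3), L) = Add(Rational(-49, 10), 13824) = Rational(138191, 10)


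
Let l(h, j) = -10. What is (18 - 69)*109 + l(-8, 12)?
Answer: -5569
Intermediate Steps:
(18 - 69)*109 + l(-8, 12) = (18 - 69)*109 - 10 = -51*109 - 10 = -5559 - 10 = -5569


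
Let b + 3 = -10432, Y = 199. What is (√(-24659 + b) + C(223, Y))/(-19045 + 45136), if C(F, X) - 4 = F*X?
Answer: 44381/26091 + I*√35094/26091 ≈ 1.701 + 0.00718*I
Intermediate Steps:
C(F, X) = 4 + F*X
b = -10435 (b = -3 - 10432 = -10435)
(√(-24659 + b) + C(223, Y))/(-19045 + 45136) = (√(-24659 - 10435) + (4 + 223*199))/(-19045 + 45136) = (√(-35094) + (4 + 44377))/26091 = (I*√35094 + 44381)*(1/26091) = (44381 + I*√35094)*(1/26091) = 44381/26091 + I*√35094/26091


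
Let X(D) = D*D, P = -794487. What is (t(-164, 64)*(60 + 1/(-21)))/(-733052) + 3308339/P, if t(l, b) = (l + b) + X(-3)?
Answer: -2420850064385/582400284324 ≈ -4.1567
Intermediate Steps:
X(D) = D²
t(l, b) = 9 + b + l (t(l, b) = (l + b) + (-3)² = (b + l) + 9 = 9 + b + l)
(t(-164, 64)*(60 + 1/(-21)))/(-733052) + 3308339/P = ((9 + 64 - 164)*(60 + 1/(-21)))/(-733052) + 3308339/(-794487) = -91*(60 - 1/21)*(-1/733052) + 3308339*(-1/794487) = -91*1259/21*(-1/733052) - 3308339/794487 = -16367/3*(-1/733052) - 3308339/794487 = 16367/2199156 - 3308339/794487 = -2420850064385/582400284324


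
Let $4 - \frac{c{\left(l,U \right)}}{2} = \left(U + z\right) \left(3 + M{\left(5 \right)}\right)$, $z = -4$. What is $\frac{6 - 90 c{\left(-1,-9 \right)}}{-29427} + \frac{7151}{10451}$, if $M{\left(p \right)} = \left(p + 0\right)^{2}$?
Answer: $\frac{300881337}{102513859} \approx 2.935$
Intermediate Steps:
$M{\left(p \right)} = p^{2}$
$c{\left(l,U \right)} = 232 - 56 U$ ($c{\left(l,U \right)} = 8 - 2 \left(U - 4\right) \left(3 + 5^{2}\right) = 8 - 2 \left(-4 + U\right) \left(3 + 25\right) = 8 - 2 \left(-4 + U\right) 28 = 8 - 2 \left(-112 + 28 U\right) = 8 - \left(-224 + 56 U\right) = 232 - 56 U$)
$\frac{6 - 90 c{\left(-1,-9 \right)}}{-29427} + \frac{7151}{10451} = \frac{6 - 90 \left(232 - -504\right)}{-29427} + \frac{7151}{10451} = \left(6 - 90 \left(232 + 504\right)\right) \left(- \frac{1}{29427}\right) + 7151 \cdot \frac{1}{10451} = \left(6 - 66240\right) \left(- \frac{1}{29427}\right) + \frac{7151}{10451} = \left(-66234\right) \left(- \frac{1}{29427}\right) + \frac{7151}{10451} = \frac{22078}{9809} + \frac{7151}{10451} = \frac{300881337}{102513859}$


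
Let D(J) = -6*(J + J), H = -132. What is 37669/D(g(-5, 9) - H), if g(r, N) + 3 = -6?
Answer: -37669/1476 ≈ -25.521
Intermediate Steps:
g(r, N) = -9 (g(r, N) = -3 - 6 = -9)
D(J) = -12*J
37669/D(g(-5, 9) - H) = 37669/((-12*(-9 - 1*(-132)))) = 37669/((-12*(-9 + 132))) = 37669/((-12*123)) = 37669/(-1476) = 37669*(-1/1476) = -37669/1476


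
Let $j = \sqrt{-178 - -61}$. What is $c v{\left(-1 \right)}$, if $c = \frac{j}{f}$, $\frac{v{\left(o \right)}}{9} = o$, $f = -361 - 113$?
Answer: $\frac{9 i \sqrt{13}}{158} \approx 0.20538 i$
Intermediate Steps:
$f = -474$
$j = 3 i \sqrt{13}$ ($j = \sqrt{-178 + 61} = \sqrt{-117} = 3 i \sqrt{13} \approx 10.817 i$)
$v{\left(o \right)} = 9 o$
$c = - \frac{i \sqrt{13}}{158}$ ($c = \frac{3 i \sqrt{13}}{-474} = 3 i \sqrt{13} \left(- \frac{1}{474}\right) = - \frac{i \sqrt{13}}{158} \approx - 0.02282 i$)
$c v{\left(-1 \right)} = - \frac{i \sqrt{13}}{158} \cdot 9 \left(-1\right) = - \frac{i \sqrt{13}}{158} \left(-9\right) = \frac{9 i \sqrt{13}}{158}$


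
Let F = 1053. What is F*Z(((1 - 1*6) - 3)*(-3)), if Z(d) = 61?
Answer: 64233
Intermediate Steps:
F*Z(((1 - 1*6) - 3)*(-3)) = 1053*61 = 64233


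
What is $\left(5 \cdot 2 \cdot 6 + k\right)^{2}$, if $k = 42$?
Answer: $10404$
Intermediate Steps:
$\left(5 \cdot 2 \cdot 6 + k\right)^{2} = \left(5 \cdot 2 \cdot 6 + 42\right)^{2} = \left(10 \cdot 6 + 42\right)^{2} = \left(60 + 42\right)^{2} = 102^{2} = 10404$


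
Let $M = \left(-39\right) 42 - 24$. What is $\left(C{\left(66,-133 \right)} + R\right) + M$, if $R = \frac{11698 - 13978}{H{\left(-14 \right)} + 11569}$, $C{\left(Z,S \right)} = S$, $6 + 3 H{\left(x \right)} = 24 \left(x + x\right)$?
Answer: $- \frac{357245}{199} \approx -1795.2$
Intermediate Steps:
$H{\left(x \right)} = -2 + 16 x$ ($H{\left(x \right)} = -2 + \frac{24 \left(x + x\right)}{3} = -2 + \frac{24 \cdot 2 x}{3} = -2 + \frac{48 x}{3} = -2 + 16 x$)
$R = - \frac{40}{199}$ ($R = \frac{11698 - 13978}{\left(-2 + 16 \left(-14\right)\right) + 11569} = - \frac{2280}{\left(-2 - 224\right) + 11569} = - \frac{2280}{-226 + 11569} = - \frac{2280}{11343} = \left(-2280\right) \frac{1}{11343} = - \frac{40}{199} \approx -0.201$)
$M = -1662$ ($M = -1638 - 24 = -1662$)
$\left(C{\left(66,-133 \right)} + R\right) + M = \left(-133 - \frac{40}{199}\right) - 1662 = - \frac{26507}{199} - 1662 = - \frac{357245}{199}$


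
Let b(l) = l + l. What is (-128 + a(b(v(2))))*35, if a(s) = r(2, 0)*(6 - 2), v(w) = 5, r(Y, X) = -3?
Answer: -4900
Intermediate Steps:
b(l) = 2*l
a(s) = -12 (a(s) = -3*(6 - 2) = -3*4 = -12)
(-128 + a(b(v(2))))*35 = (-128 - 12)*35 = -140*35 = -4900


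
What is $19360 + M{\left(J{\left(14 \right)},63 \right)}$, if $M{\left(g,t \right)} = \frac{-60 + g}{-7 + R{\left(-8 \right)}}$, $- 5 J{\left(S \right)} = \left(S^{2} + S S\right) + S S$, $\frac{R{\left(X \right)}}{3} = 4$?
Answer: $\frac{483112}{25} \approx 19324.0$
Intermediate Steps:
$R{\left(X \right)} = 12$ ($R{\left(X \right)} = 3 \cdot 4 = 12$)
$J{\left(S \right)} = - \frac{3 S^{2}}{5}$ ($J{\left(S \right)} = - \frac{\left(S^{2} + S S\right) + S S}{5} = - \frac{\left(S^{2} + S^{2}\right) + S^{2}}{5} = - \frac{2 S^{2} + S^{2}}{5} = - \frac{3 S^{2}}{5}$)
$M{\left(g,t \right)} = -12 + \frac{g}{5}$ ($M{\left(g,t \right)} = \frac{-60 + g}{-7 + 12} = \frac{-60 + g}{5} = \left(-60 + g\right) \frac{1}{5} = -12 + \frac{g}{5}$)
$19360 + M{\left(J{\left(14 \right)},63 \right)} = 19360 + \left(-12 + \frac{\left(- \frac{3}{5}\right) 14^{2}}{5}\right) = 19360 + \left(-12 + \frac{\left(- \frac{3}{5}\right) 196}{5}\right) = 19360 + \left(-12 + \frac{1}{5} \left(- \frac{588}{5}\right)\right) = 19360 - \frac{888}{25} = \frac{483112}{25}$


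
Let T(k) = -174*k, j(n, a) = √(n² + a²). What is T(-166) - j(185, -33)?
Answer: 28884 - √35314 ≈ 28696.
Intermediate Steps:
j(n, a) = √(a² + n²)
T(-166) - j(185, -33) = -174*(-166) - √((-33)² + 185²) = 28884 - √(1089 + 34225) = 28884 - √35314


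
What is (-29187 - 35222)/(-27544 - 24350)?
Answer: 64409/51894 ≈ 1.2412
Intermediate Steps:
(-29187 - 35222)/(-27544 - 24350) = -64409/(-51894) = -64409*(-1/51894) = 64409/51894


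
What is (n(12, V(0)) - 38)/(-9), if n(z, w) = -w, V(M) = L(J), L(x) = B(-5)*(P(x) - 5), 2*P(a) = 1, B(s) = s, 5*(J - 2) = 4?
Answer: 121/18 ≈ 6.7222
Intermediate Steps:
J = 14/5 (J = 2 + (⅕)*4 = 2 + ⅘ = 14/5 ≈ 2.8000)
P(a) = ½ (P(a) = (½)*1 = ½)
L(x) = 45/2 (L(x) = -5*(½ - 5) = -5*(-9/2) = 45/2)
V(M) = 45/2
(n(12, V(0)) - 38)/(-9) = (-1*45/2 - 38)/(-9) = -(-45/2 - 38)/9 = -⅑*(-121/2) = 121/18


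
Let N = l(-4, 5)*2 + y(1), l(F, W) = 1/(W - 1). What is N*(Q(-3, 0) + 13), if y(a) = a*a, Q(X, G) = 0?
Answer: 39/2 ≈ 19.500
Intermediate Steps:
y(a) = a²
l(F, W) = 1/(-1 + W)
N = 3/2 (N = 2/(-1 + 5) + 1² = 2/4 + 1 = (¼)*2 + 1 = ½ + 1 = 3/2 ≈ 1.5000)
N*(Q(-3, 0) + 13) = 3*(0 + 13)/2 = (3/2)*13 = 39/2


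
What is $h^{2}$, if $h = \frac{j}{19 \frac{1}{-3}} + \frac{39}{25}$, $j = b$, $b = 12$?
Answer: $\frac{25281}{225625} \approx 0.11205$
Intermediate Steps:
$j = 12$
$h = - \frac{159}{475}$ ($h = \frac{12}{19 \frac{1}{-3}} + \frac{39}{25} = \frac{12}{19 \left(- \frac{1}{3}\right)} + 39 \cdot \frac{1}{25} = \frac{12}{- \frac{19}{3}} + \frac{39}{25} = 12 \left(- \frac{3}{19}\right) + \frac{39}{25} = - \frac{36}{19} + \frac{39}{25} = - \frac{159}{475} \approx -0.33474$)
$h^{2} = \left(- \frac{159}{475}\right)^{2} = \frac{25281}{225625}$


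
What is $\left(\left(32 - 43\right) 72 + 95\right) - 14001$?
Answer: $-14698$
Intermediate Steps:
$\left(\left(32 - 43\right) 72 + 95\right) - 14001 = \left(\left(-11\right) 72 + 95\right) - 14001 = \left(-792 + 95\right) - 14001 = -697 - 14001 = -14698$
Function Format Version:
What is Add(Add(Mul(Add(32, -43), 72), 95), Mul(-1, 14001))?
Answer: -14698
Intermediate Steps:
Add(Add(Mul(Add(32, -43), 72), 95), Mul(-1, 14001)) = Add(Add(Mul(-11, 72), 95), -14001) = Add(Add(-792, 95), -14001) = Add(-697, -14001) = -14698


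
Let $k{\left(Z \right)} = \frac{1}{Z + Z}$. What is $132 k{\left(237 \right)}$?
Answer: $\frac{22}{79} \approx 0.27848$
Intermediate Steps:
$k{\left(Z \right)} = \frac{1}{2 Z}$
$132 k{\left(237 \right)} = 132 \frac{1}{2 \cdot 237} = 132 \cdot \frac{1}{2} \cdot \frac{1}{237} = 132 \cdot \frac{1}{474} = \frac{22}{79}$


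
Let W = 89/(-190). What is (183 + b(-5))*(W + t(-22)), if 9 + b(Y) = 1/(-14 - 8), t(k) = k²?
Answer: 351590317/4180 ≈ 84113.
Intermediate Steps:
b(Y) = -199/22 (b(Y) = -9 + 1/(-14 - 8) = -9 + 1/(-22) = -9 - 1/22 = -199/22)
W = -89/190 (W = 89*(-1/190) = -89/190 ≈ -0.46842)
(183 + b(-5))*(W + t(-22)) = (183 - 199/22)*(-89/190 + (-22)²) = 3827*(-89/190 + 484)/22 = (3827/22)*(91871/190) = 351590317/4180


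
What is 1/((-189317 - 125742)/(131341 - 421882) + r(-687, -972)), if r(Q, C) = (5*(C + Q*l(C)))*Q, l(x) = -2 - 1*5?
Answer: -290541/3829357666336 ≈ -7.5872e-8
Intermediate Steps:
l(x) = -7 (l(x) = -2 - 5 = -7)
r(Q, C) = Q*(-35*Q + 5*C) (r(Q, C) = (5*(C + Q*(-7)))*Q = (5*(C - 7*Q))*Q = (-35*Q + 5*C)*Q = Q*(-35*Q + 5*C))
1/((-189317 - 125742)/(131341 - 421882) + r(-687, -972)) = 1/((-189317 - 125742)/(131341 - 421882) + 5*(-687)*(-972 - 7*(-687))) = 1/(-315059/(-290541) + 5*(-687)*(-972 + 4809)) = 1/(-315059*(-1/290541) + 5*(-687)*3837) = 1/(315059/290541 - 13180095) = 1/(-3829357666336/290541) = -290541/3829357666336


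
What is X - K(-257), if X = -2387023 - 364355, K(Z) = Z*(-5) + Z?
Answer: -2752406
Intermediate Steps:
K(Z) = -4*Z (K(Z) = -5*Z + Z = -4*Z)
X = -2751378
X - K(-257) = -2751378 - (-4)*(-257) = -2751378 - 1*1028 = -2751378 - 1028 = -2752406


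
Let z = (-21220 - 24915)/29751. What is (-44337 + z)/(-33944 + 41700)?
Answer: -659558111/115374378 ≈ -5.7167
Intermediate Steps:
z = -46135/29751 (z = -46135*1/29751 = -46135/29751 ≈ -1.5507)
(-44337 + z)/(-33944 + 41700) = (-44337 - 46135/29751)/(-33944 + 41700) = -1319116222/29751/7756 = -1319116222/29751*1/7756 = -659558111/115374378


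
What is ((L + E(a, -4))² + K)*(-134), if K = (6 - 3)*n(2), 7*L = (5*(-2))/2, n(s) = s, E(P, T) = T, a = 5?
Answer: -185322/49 ≈ -3782.1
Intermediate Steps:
L = -5/7 (L = ((5*(-2))/2)/7 = (-10*½)/7 = (⅐)*(-5) = -5/7 ≈ -0.71429)
K = 6 (K = (6 - 3)*2 = 3*2 = 6)
((L + E(a, -4))² + K)*(-134) = ((-5/7 - 4)² + 6)*(-134) = ((-33/7)² + 6)*(-134) = (1089/49 + 6)*(-134) = (1383/49)*(-134) = -185322/49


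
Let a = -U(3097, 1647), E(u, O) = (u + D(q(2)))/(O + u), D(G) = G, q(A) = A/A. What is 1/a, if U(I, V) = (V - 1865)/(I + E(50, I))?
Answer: 1624385/114341 ≈ 14.206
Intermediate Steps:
q(A) = 1
E(u, O) = (1 + u)/(O + u) (E(u, O) = (u + 1)/(O + u) = (1 + u)/(O + u))
U(I, V) = (-1865 + V)/(I + 51/(50 + I)) (U(I, V) = (V - 1865)/(I + (1 + 50)/(I + 50)) = (-1865 + V)/(I + 51/(50 + I)))
a = 114341/1624385 (a = -(-1865 + 1647)*(50 + 3097)/(51 + 3097*(50 + 3097)) = -(-218)*3147/(51 + 3097*3147) = -(-218)*3147/(51 + 9746259) = -(-218)*3147/9746310 = -1*(-114341/1624385) = 114341/1624385 ≈ 0.070390)
1/a = 1/(114341/1624385) = 1624385/114341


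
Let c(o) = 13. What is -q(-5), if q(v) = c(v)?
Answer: -13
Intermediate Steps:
q(v) = 13
-q(-5) = -1*13 = -13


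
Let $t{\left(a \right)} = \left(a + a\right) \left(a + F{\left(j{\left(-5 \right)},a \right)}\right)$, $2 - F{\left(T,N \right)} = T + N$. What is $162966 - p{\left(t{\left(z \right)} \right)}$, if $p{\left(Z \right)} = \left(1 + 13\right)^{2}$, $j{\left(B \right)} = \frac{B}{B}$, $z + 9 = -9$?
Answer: $162770$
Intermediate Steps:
$z = -18$ ($z = -9 - 9 = -18$)
$j{\left(B \right)} = 1$
$F{\left(T,N \right)} = 2 - N - T$ ($F{\left(T,N \right)} = 2 - \left(T + N\right) = 2 - \left(N + T\right) = 2 - N - T$)
$t{\left(a \right)} = 2 a$ ($t{\left(a \right)} = \left(a + a\right) \left(a - \left(-1 + a\right)\right) = 2 a \left(a - \left(-1 + a\right)\right) = 2 a 1 = 2 a$)
$p{\left(Z \right)} = 196$ ($p{\left(Z \right)} = 14^{2} = 196$)
$162966 - p{\left(t{\left(z \right)} \right)} = 162966 - 196 = 162770$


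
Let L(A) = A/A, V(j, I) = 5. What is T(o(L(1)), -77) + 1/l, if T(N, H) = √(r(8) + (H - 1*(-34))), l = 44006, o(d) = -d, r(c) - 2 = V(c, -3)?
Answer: 1/44006 + 6*I ≈ 2.2724e-5 + 6.0*I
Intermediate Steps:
r(c) = 7 (r(c) = 2 + 5 = 7)
L(A) = 1
T(N, H) = √(41 + H) (T(N, H) = √(7 + (H - 1*(-34))) = √(7 + (H + 34)) = √(7 + (34 + H)) = √(41 + H))
T(o(L(1)), -77) + 1/l = √(41 - 77) + 1/44006 = √(-36) + 1/44006 = 6*I + 1/44006 = 1/44006 + 6*I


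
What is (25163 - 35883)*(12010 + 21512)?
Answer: -359355840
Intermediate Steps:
(25163 - 35883)*(12010 + 21512) = -10720*33522 = -359355840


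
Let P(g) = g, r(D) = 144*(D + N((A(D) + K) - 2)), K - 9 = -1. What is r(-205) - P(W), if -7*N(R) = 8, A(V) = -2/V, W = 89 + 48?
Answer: -208751/7 ≈ -29822.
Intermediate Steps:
W = 137
K = 8 (K = 9 - 1 = 8)
N(R) = -8/7 (N(R) = -⅐*8 = -8/7)
r(D) = -1152/7 + 144*D (r(D) = 144*(D - 8/7) = 144*(-8/7 + D) = -1152/7 + 144*D)
r(-205) - P(W) = (-1152/7 + 144*(-205)) - 1*137 = (-1152/7 - 29520) - 137 = -207792/7 - 137 = -208751/7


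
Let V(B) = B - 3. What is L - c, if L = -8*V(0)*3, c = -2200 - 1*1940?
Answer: 4212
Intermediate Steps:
V(B) = -3 + B
c = -4140 (c = -2200 - 1940 = -4140)
L = 72 (L = -8*(-3 + 0)*3 = -8*(-3)*3 = 24*3 = 72)
L - c = 72 - 1*(-4140) = 72 + 4140 = 4212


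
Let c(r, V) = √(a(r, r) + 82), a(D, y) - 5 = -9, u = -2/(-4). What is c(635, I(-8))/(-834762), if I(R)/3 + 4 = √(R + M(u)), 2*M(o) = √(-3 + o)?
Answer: -√78/834762 ≈ -1.0580e-5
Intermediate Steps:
u = ½ (u = -2*(-¼) = ½ ≈ 0.50000)
M(o) = √(-3 + o)/2
a(D, y) = -4 (a(D, y) = 5 - 9 = -4)
I(R) = -12 + 3*√(R + I*√10/4) (I(R) = -12 + 3*√(R + √(-3 + ½)/2) = -12 + 3*√(R + √(-5/2)/2) = -12 + 3*√(R + (I*√10/2)/2) = -12 + 3*√(R + I*√10/4))
c(r, V) = √78 (c(r, V) = √(-4 + 82) = √78)
c(635, I(-8))/(-834762) = √78/(-834762) = √78*(-1/834762) = -√78/834762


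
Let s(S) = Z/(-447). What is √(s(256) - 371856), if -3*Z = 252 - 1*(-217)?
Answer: I*√74300105623/447 ≈ 609.8*I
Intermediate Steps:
Z = -469/3 (Z = -(252 - 1*(-217))/3 = -(252 + 217)/3 = -⅓*469 = -469/3 ≈ -156.33)
s(S) = 469/1341 (s(S) = -469/3/(-447) = -469/3*(-1/447) = 469/1341)
√(s(256) - 371856) = √(469/1341 - 371856) = √(-498658427/1341) = I*√74300105623/447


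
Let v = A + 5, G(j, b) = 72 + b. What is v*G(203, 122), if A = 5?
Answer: 1940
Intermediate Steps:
v = 10 (v = 5 + 5 = 10)
v*G(203, 122) = 10*(72 + 122) = 10*194 = 1940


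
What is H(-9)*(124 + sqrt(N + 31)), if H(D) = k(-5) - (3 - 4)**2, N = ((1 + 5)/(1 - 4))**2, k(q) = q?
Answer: -744 - 6*sqrt(35) ≈ -779.50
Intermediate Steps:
N = 4 (N = (6/(-3))**2 = (6*(-1/3))**2 = (-2)**2 = 4)
H(D) = -6 (H(D) = -5 - (3 - 4)**2 = -5 - 1*(-1)**2 = -5 - 1*1 = -5 - 1 = -6)
H(-9)*(124 + sqrt(N + 31)) = -6*(124 + sqrt(4 + 31)) = -6*(124 + sqrt(35)) = -744 - 6*sqrt(35)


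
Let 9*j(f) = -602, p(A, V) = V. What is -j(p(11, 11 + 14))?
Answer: 602/9 ≈ 66.889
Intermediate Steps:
j(f) = -602/9 (j(f) = (⅑)*(-602) = -602/9)
-j(p(11, 11 + 14)) = -1*(-602/9) = 602/9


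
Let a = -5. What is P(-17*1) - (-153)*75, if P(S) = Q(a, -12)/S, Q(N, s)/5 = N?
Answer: 195100/17 ≈ 11476.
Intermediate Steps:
Q(N, s) = 5*N
P(S) = -25/S (P(S) = (5*(-5))/S = -25/S)
P(-17*1) - (-153)*75 = -25/((-17*1)) - (-153)*75 = -25/(-17) - 1*(-11475) = -25*(-1/17) + 11475 = 25/17 + 11475 = 195100/17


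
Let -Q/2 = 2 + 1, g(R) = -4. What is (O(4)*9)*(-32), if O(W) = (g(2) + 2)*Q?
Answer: -3456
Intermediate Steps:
Q = -6 (Q = -2*(2 + 1) = -2*3 = -6)
O(W) = 12 (O(W) = (-4 + 2)*(-6) = -2*(-6) = 12)
(O(4)*9)*(-32) = (12*9)*(-32) = 108*(-32) = -3456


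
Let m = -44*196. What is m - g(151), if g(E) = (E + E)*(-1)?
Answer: -8322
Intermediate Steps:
m = -8624
g(E) = -2*E (g(E) = (2*E)*(-1) = -2*E)
m - g(151) = -8624 - (-2)*151 = -8624 - 1*(-302) = -8624 + 302 = -8322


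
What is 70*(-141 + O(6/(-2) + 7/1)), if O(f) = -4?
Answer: -10150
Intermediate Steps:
70*(-141 + O(6/(-2) + 7/1)) = 70*(-141 - 4) = 70*(-145) = -10150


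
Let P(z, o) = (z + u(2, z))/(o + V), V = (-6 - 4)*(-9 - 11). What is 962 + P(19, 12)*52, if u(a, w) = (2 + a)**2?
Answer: 51441/53 ≈ 970.58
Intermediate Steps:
V = 200 (V = -10*(-20) = 200)
P(z, o) = (16 + z)/(200 + o) (P(z, o) = (z + (2 + 2)**2)/(o + 200) = (z + 4**2)/(200 + o) = (z + 16)/(200 + o) = (16 + z)/(200 + o))
962 + P(19, 12)*52 = 962 + ((16 + 19)/(200 + 12))*52 = 962 + (35/212)*52 = 962 + 455/53 = 51441/53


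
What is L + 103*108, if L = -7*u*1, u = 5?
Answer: 11089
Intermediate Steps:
L = -35 (L = -7*5*1 = -35*1 = -35)
L + 103*108 = -35 + 103*108 = -35 + 11124 = 11089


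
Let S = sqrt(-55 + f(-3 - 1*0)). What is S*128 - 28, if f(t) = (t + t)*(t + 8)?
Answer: -28 + 128*I*sqrt(85) ≈ -28.0 + 1180.1*I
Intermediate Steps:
f(t) = 2*t*(8 + t) (f(t) = (2*t)*(8 + t) = 2*t*(8 + t))
S = I*sqrt(85) (S = sqrt(-55 + 2*(-3 - 1*0)*(8 + (-3 - 1*0))) = sqrt(-55 + 2*(-3 + 0)*(8 + (-3 + 0))) = sqrt(-55 + 2*(-3)*(8 - 3)) = sqrt(-55 + 2*(-3)*5) = sqrt(-55 - 30) = sqrt(-85) = I*sqrt(85) ≈ 9.2195*I)
S*128 - 28 = (I*sqrt(85))*128 - 28 = 128*I*sqrt(85) - 28 = -28 + 128*I*sqrt(85)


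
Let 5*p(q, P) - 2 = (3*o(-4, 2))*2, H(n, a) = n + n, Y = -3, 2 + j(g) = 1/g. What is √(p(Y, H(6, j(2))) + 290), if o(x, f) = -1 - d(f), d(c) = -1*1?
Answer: 22*√15/5 ≈ 17.041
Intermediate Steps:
j(g) = -2 + 1/g
d(c) = -1
o(x, f) = 0 (o(x, f) = -1 - 1*(-1) = -1 + 1 = 0)
H(n, a) = 2*n
p(q, P) = ⅖ (p(q, P) = ⅖ + ((3*0)*2)/5 = ⅖ + (0*2)/5 = ⅖ + (⅕)*0 = ⅖ + 0 = ⅖)
√(p(Y, H(6, j(2))) + 290) = √(⅖ + 290) = √(1452/5) = 22*√15/5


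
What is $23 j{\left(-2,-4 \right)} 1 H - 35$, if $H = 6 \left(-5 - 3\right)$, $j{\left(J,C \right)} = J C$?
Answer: $-8867$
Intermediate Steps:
$j{\left(J,C \right)} = C J$
$H = -48$ ($H = 6 \left(-8\right) = -48$)
$23 j{\left(-2,-4 \right)} 1 H - 35 = 23 \left(-4\right) \left(-2\right) 1 \left(-48\right) - 35 = 23 \cdot 8 \cdot 1 \left(-48\right) - 35 = 23 \cdot 8 \left(-48\right) - 35 = 23 \left(-384\right) - 35 = -8832 - 35 = -8867$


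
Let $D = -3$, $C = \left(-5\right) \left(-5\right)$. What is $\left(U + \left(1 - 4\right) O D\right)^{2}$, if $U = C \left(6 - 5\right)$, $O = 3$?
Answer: $2704$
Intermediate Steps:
$C = 25$
$U = 25$ ($U = 25 \left(6 - 5\right) = 25 \cdot 1 = 25$)
$\left(U + \left(1 - 4\right) O D\right)^{2} = \left(25 + \left(1 - 4\right) 3 \left(-3\right)\right)^{2} = \left(25 + \left(-3\right) 3 \left(-3\right)\right)^{2} = \left(25 - -27\right)^{2} = \left(25 + 27\right)^{2} = 52^{2} = 2704$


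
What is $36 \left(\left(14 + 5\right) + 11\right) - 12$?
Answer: $1068$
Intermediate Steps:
$36 \left(\left(14 + 5\right) + 11\right) - 12 = 36 \left(19 + 11\right) - 12 = 36 \cdot 30 - 12 = 1080 - 12 = 1068$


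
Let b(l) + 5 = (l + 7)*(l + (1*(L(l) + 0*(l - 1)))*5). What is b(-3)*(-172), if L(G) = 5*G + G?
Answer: 64844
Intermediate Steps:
L(G) = 6*G
b(l) = -5 + 31*l*(7 + l) (b(l) = -5 + (l + 7)*(l + (1*(6*l + 0*(l - 1)))*5) = -5 + (7 + l)*(l + (1*(6*l + 0*(-1 + l)))*5) = -5 + (7 + l)*(l + (1*(6*l + 0))*5) = -5 + (7 + l)*(l + (1*(6*l))*5) = -5 + (7 + l)*(l + (6*l)*5) = -5 + (7 + l)*(l + 30*l) = -5 + (7 + l)*(31*l) = -5 + 31*l*(7 + l))
b(-3)*(-172) = (-5 + 31*(-3)² + 217*(-3))*(-172) = (-5 + 31*9 - 651)*(-172) = (-5 + 279 - 651)*(-172) = -377*(-172) = 64844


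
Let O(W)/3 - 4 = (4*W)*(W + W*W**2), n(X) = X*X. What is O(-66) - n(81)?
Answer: 227742555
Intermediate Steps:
n(X) = X**2
O(W) = 12 + 12*W*(W + W**3) (O(W) = 12 + 3*((4*W)*(W + W*W**2)) = 12 + 3*((4*W)*(W + W**3)) = 12 + 3*(4*W*(W + W**3)) = 12 + 12*W*(W + W**3))
O(-66) - n(81) = (12 + 12*(-66)**2 + 12*(-66)**4) - 1*81**2 = (12 + 12*4356 + 12*18974736) - 1*6561 = (12 + 52272 + 227696832) - 6561 = 227749116 - 6561 = 227742555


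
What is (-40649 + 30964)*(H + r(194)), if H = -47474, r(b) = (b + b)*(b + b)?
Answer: -998232950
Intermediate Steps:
r(b) = 4*b² (r(b) = (2*b)*(2*b) = 4*b²)
(-40649 + 30964)*(H + r(194)) = (-40649 + 30964)*(-47474 + 4*194²) = -9685*(-47474 + 4*37636) = -9685*(-47474 + 150544) = -9685*103070 = -998232950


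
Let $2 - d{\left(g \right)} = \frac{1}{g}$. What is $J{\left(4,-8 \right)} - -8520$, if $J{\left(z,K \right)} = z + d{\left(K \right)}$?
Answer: $\frac{68209}{8} \approx 8526.1$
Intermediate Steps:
$d{\left(g \right)} = 2 - \frac{1}{g}$
$J{\left(z,K \right)} = 2 + z - \frac{1}{K}$ ($J{\left(z,K \right)} = z + \left(2 - \frac{1}{K}\right) = 2 + z - \frac{1}{K}$)
$J{\left(4,-8 \right)} - -8520 = \left(2 + 4 - \frac{1}{-8}\right) - -8520 = \left(2 + 4 - - \frac{1}{8}\right) + 8520 = \left(2 + 4 + \frac{1}{8}\right) + 8520 = \frac{49}{8} + 8520 = \frac{68209}{8}$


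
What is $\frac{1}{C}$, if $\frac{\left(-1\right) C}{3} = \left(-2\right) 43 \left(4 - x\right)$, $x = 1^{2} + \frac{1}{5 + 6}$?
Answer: $\frac{11}{8256} \approx 0.0013324$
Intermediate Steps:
$x = \frac{12}{11}$ ($x = 1 + \frac{1}{11} = \frac{12}{11} \approx 1.0909$)
$C = \frac{8256}{11}$ ($C = - 3 \left(-2\right) 43 \left(4 - \frac{12}{11}\right) = - 3 \left(- 86 \left(4 - \frac{12}{11}\right)\right) = - 3 \left(\left(-86\right) \frac{32}{11}\right) = \left(-3\right) \left(- \frac{2752}{11}\right) = \frac{8256}{11} \approx 750.54$)
$\frac{1}{C} = \frac{1}{\frac{8256}{11}} = \frac{11}{8256}$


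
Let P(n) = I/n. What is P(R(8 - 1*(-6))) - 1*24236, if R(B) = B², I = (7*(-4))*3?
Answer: -169655/7 ≈ -24236.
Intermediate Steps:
I = -84 (I = -28*3 = -84)
P(n) = -84/n
P(R(8 - 1*(-6))) - 1*24236 = -84/(8 - 1*(-6))² - 1*24236 = -84/(8 + 6)² - 24236 = -84/(14²) - 24236 = -84/196 - 24236 = -84*1/196 - 24236 = -3/7 - 24236 = -169655/7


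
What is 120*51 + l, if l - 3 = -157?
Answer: 5966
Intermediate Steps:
l = -154 (l = 3 - 157 = -154)
120*51 + l = 120*51 - 154 = 6120 - 154 = 5966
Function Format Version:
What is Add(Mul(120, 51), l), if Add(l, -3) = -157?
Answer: 5966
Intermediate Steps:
l = -154 (l = Add(3, -157) = -154)
Add(Mul(120, 51), l) = Add(Mul(120, 51), -154) = Add(6120, -154) = 5966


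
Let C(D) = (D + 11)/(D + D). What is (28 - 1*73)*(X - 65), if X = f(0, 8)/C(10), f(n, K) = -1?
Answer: 20775/7 ≈ 2967.9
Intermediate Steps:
C(D) = (11 + D)/(2*D) (C(D) = (11 + D)/((2*D)) = (11 + D)*(1/(2*D)) = (11 + D)/(2*D))
X = -20/21 (X = -1/((½)*(11 + 10)/10) = -1/((½)*(⅒)*21) = -1/21/20 = -1*20/21 = -20/21 ≈ -0.95238)
(28 - 1*73)*(X - 65) = (28 - 1*73)*(-20/21 - 65) = (28 - 73)*(-1385/21) = -45*(-1385/21) = 20775/7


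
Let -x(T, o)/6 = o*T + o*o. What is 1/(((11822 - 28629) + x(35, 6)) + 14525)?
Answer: -1/3758 ≈ -0.00026610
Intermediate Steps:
x(T, o) = -6*o² - 6*T*o (x(T, o) = -6*(o*T + o*o) = -6*(T*o + o²) = -6*(o² + T*o) = -6*o² - 6*T*o)
1/(((11822 - 28629) + x(35, 6)) + 14525) = 1/(((11822 - 28629) - 6*6*(35 + 6)) + 14525) = 1/((-16807 - 6*6*41) + 14525) = 1/((-16807 - 1476) + 14525) = 1/(-18283 + 14525) = 1/(-3758) = -1/3758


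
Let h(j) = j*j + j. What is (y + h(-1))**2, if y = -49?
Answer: 2401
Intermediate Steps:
h(j) = j + j**2 (h(j) = j**2 + j = j + j**2)
(y + h(-1))**2 = (-49 - (1 - 1))**2 = (-49 - 1*0)**2 = (-49 + 0)**2 = (-49)**2 = 2401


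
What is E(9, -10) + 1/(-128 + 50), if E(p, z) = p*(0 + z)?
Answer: -7021/78 ≈ -90.013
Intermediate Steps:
E(p, z) = p*z
E(9, -10) + 1/(-128 + 50) = 9*(-10) + 1/(-128 + 50) = -90 + 1/(-78) = -90 - 1/78 = -7021/78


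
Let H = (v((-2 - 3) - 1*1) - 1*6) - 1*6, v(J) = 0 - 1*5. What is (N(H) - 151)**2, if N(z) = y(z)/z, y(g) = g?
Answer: 22500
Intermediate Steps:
v(J) = -5 (v(J) = 0 - 5 = -5)
H = -17 (H = (-5 - 1*6) - 1*6 = (-5 - 6) - 6 = -11 - 6 = -17)
N(z) = 1 (N(z) = z/z = 1)
(N(H) - 151)**2 = (1 - 151)**2 = (-150)**2 = 22500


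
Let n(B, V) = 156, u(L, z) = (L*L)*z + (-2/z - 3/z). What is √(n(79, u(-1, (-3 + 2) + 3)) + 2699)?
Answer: √2855 ≈ 53.432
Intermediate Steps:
u(L, z) = -5/z + z*L² (u(L, z) = L²*z - 5/z = z*L² - 5/z = -5/z + z*L²)
√(n(79, u(-1, (-3 + 2) + 3)) + 2699) = √(156 + 2699) = √2855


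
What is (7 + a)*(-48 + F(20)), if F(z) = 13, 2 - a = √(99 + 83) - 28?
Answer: -1295 + 35*√182 ≈ -822.82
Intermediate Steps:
a = 30 - √182 (a = 2 - (√(99 + 83) - 28) = 2 - (√182 - 28) = 2 - (-28 + √182) = 2 + (28 - √182) = 30 - √182 ≈ 16.509)
(7 + a)*(-48 + F(20)) = (7 + (30 - √182))*(-48 + 13) = (37 - √182)*(-35) = -1295 + 35*√182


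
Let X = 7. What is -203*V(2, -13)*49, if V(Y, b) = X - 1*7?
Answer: 0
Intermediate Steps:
V(Y, b) = 0 (V(Y, b) = 7 - 1*7 = 7 - 7 = 0)
-203*V(2, -13)*49 = -203*0*49 = 0*49 = 0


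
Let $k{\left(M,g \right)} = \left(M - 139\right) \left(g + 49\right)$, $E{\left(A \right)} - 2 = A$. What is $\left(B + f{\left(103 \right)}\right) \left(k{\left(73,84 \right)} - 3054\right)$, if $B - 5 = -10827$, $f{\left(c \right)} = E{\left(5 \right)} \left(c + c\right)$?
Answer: $110984160$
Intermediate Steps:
$E{\left(A \right)} = 2 + A$
$k{\left(M,g \right)} = \left(-139 + M\right) \left(49 + g\right)$
$f{\left(c \right)} = 14 c$ ($f{\left(c \right)} = \left(2 + 5\right) \left(c + c\right) = 7 \cdot 2 c = 14 c$)
$B = -10822$ ($B = 5 - 10827 = -10822$)
$\left(B + f{\left(103 \right)}\right) \left(k{\left(73,84 \right)} - 3054\right) = \left(-10822 + 14 \cdot 103\right) \left(\left(-6811 - 11676 + 49 \cdot 73 + 73 \cdot 84\right) - 3054\right) = \left(-10822 + 1442\right) \left(\left(-6811 - 11676 + 3577 + 6132\right) - 3054\right) = - 9380 \left(-8778 - 3054\right) = \left(-9380\right) \left(-11832\right) = 110984160$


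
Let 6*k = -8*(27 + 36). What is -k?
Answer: 84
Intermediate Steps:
k = -84 (k = (-8*(27 + 36))/6 = (-8*63)/6 = (⅙)*(-504) = -84)
-k = -1*(-84) = 84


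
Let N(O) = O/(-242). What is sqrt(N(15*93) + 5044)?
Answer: sqrt(2438506)/22 ≈ 70.980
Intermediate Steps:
N(O) = -O/242 (N(O) = O*(-1/242) = -O/242)
sqrt(N(15*93) + 5044) = sqrt(-15*93/242 + 5044) = sqrt(-1/242*1395 + 5044) = sqrt(-1395/242 + 5044) = sqrt(1219253/242) = sqrt(2438506)/22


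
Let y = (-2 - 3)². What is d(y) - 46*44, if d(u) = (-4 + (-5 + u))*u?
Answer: -1624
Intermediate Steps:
y = 25 (y = (-5)² = 25)
d(u) = u*(-9 + u) (d(u) = (-9 + u)*u = u*(-9 + u))
d(y) - 46*44 = 25*(-9 + 25) - 46*44 = 25*16 - 2024 = 400 - 2024 = -1624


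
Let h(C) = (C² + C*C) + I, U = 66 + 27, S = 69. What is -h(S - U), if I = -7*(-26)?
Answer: -1334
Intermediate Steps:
U = 93
I = 182
h(C) = 182 + 2*C² (h(C) = (C² + C*C) + 182 = (C² + C²) + 182 = 2*C² + 182 = 182 + 2*C²)
-h(S - U) = -(182 + 2*(69 - 1*93)²) = -(182 + 2*(69 - 93)²) = -(182 + 2*(-24)²) = -(182 + 2*576) = -(182 + 1152) = -1*1334 = -1334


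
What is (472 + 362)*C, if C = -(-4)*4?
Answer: 13344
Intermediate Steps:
C = 16 (C = -1*(-16) = 16)
(472 + 362)*C = (472 + 362)*16 = 834*16 = 13344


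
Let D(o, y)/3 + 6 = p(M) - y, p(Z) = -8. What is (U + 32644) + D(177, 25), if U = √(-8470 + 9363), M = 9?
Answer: 32527 + √893 ≈ 32557.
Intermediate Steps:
U = √893 ≈ 29.883
D(o, y) = -42 - 3*y (D(o, y) = -18 + 3*(-8 - y) = -18 + (-24 - 3*y) = -42 - 3*y)
(U + 32644) + D(177, 25) = (√893 + 32644) + (-42 - 3*25) = (32644 + √893) + (-42 - 75) = (32644 + √893) - 117 = 32527 + √893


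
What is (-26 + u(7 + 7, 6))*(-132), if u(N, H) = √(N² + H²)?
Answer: 3432 - 264*√58 ≈ 1421.4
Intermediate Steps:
u(N, H) = √(H² + N²)
(-26 + u(7 + 7, 6))*(-132) = (-26 + √(6² + (7 + 7)²))*(-132) = (-26 + √(36 + 14²))*(-132) = (-26 + √(36 + 196))*(-132) = (-26 + √232)*(-132) = (-26 + 2*√58)*(-132) = 3432 - 264*√58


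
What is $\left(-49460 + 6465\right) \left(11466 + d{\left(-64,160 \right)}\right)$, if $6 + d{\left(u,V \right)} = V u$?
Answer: $-52453900$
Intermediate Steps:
$d{\left(u,V \right)} = -6 + V u$
$\left(-49460 + 6465\right) \left(11466 + d{\left(-64,160 \right)}\right) = \left(-49460 + 6465\right) \left(11466 + \left(-6 + 160 \left(-64\right)\right)\right) = - 42995 \left(11466 - 10246\right) = \left(-42995\right) 1220 = -52453900$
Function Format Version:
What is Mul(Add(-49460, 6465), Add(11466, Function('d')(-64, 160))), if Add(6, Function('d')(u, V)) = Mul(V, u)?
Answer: -52453900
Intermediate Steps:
Function('d')(u, V) = Add(-6, Mul(V, u))
Mul(Add(-49460, 6465), Add(11466, Function('d')(-64, 160))) = Mul(Add(-49460, 6465), Add(11466, Add(-6, Mul(160, -64)))) = Mul(-42995, Add(11466, Add(-6, -10240))) = Mul(-42995, Add(11466, -10246)) = Mul(-42995, 1220) = -52453900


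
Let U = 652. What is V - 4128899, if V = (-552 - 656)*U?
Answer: -4916515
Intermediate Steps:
V = -787616 (V = (-552 - 656)*652 = -1208*652 = -787616)
V - 4128899 = -787616 - 4128899 = -4916515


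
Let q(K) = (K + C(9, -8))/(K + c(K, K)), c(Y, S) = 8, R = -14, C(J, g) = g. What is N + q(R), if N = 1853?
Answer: 5570/3 ≈ 1856.7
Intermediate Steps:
q(K) = (-8 + K)/(8 + K) (q(K) = (K - 8)/(K + 8) = (-8 + K)/(8 + K))
N + q(R) = 1853 + (-8 - 14)/(8 - 14) = 1853 - 22/(-6) = 1853 - ⅙*(-22) = 1853 + 11/3 = 5570/3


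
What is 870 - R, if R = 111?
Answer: 759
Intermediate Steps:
870 - R = 870 - 1*111 = 870 - 111 = 759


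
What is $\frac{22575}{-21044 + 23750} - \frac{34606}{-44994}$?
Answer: $\frac{184897231}{20292294} \approx 9.1117$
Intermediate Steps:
$\frac{22575}{-21044 + 23750} - \frac{34606}{-44994} = \frac{22575}{2706} - - \frac{17303}{22497} = 22575 \cdot \frac{1}{2706} + \frac{17303}{22497} = \frac{7525}{902} + \frac{17303}{22497} = \frac{184897231}{20292294}$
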